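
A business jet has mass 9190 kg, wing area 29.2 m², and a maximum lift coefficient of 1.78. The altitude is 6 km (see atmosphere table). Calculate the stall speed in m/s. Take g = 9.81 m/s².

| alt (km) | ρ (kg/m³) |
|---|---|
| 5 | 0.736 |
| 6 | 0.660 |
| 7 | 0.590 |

At 6 km, from the table: ρ = 0.660 kg/m³.
At stall, lift equals weight: L = W = m·g = 9190 × 9.81 = 90150 N.
V_stall = √(2W/(ρ·S·CL,max)) = √(2 × 90150 / (0.66 × 29.2 × 1.78))
V_stall = √5256 = 72.5 m/s

V_stall = 72.5 m/s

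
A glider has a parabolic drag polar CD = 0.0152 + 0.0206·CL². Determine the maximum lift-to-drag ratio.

(L/D)max = 28.3

For CD = CD0 + K·CL², (L/D)max occurs at CL* = √(CD0/K) and equals 1/(2√(K·CD0)).
(L/D)max = 1/(2√(0.0206 × 0.0152)) = 1/(2 × 0.0177) = 28.3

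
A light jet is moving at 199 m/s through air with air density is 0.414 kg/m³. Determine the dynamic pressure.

q = ½ρv² = ½ × 0.414 × 199² = 8200 Pa

q = 8200 Pa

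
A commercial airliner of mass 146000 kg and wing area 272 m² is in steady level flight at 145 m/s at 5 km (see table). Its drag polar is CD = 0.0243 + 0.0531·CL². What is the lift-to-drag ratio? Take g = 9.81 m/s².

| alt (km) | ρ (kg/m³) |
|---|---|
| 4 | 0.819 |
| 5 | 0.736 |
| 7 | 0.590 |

At 5 km, from the table: ρ = 0.736 kg/m³.
Level flight ⇒ L = W = m·g = 146000 × 9.81 = 1.4323×10^6 N.
q = ½ρv² = ½ × 0.736 × 145² = 7737 Pa.
CL = 2W/(ρv²S) = 2×1.4323×10^6/(0.736×145²×272) = 0.6806.
CD = 0.0243 + 0.0531 × 0.6806² = 0.04889.
L/D = CL/CD = 0.6806 / 0.04889 = 13.9

L/D = 13.9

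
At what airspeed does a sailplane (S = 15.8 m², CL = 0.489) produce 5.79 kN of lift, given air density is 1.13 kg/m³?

L = ½ρv²S·CL ⇒ v = √(2L/(ρ·S·CL))
v = √(2 × 5790 / (1.13 × 15.8 × 0.489)) = √1326 = 36.4 m/s

v = 36.4 m/s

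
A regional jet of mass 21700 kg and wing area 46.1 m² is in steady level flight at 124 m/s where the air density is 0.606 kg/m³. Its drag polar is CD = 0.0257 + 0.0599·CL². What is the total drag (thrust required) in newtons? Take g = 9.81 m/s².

Level flight ⇒ L = W = m·g = 21700 × 9.81 = 2.1288×10^5 N.
Dynamic pressure q = 0.5 × 0.606 × 124² = 4659 Pa.
CL = 2W/(ρv²S) = 2×2.1288×10^5/(0.606×124²×46.1) = 0.9912.
CD = 0.0257 + 0.0599 × 0.9912² = 0.08455.
D = q·S·CD = 4659 × 46.1 × 0.08455 = 18160 N

D = 18200 N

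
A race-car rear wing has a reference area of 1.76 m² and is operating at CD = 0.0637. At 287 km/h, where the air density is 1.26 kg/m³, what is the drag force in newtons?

Convert speed: v = 287 km/h ÷ 3.6 = 79.72 m/s.
Dynamic pressure q = ½ρv² = ½ × 1.26 × 79.72² = 4004 Pa.
D = q·S·CD = 4004 × 1.76 × 0.0637 = 449 N

D = 449 N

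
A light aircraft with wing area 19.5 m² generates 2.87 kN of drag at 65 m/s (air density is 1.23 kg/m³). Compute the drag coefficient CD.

From D = ½ρv²S·CD, rearranging gives CD = 2D/(ρv²S).
CD = 2 × 2870 / (1.23 × 65² × 19.5) = 0.0566

CD = 0.0566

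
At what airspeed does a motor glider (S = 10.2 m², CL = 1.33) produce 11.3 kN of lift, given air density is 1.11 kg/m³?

L = ½ρv²S·CL ⇒ v = √(2L/(ρ·S·CL))
v = √(2 × 11300 / (1.11 × 10.2 × 1.33)) = √1501 = 38.7 m/s

v = 38.7 m/s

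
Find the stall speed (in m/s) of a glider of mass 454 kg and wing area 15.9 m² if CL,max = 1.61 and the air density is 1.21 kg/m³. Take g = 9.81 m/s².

Weight W = mg = 454 × 9.81 = 4454 N.
From L = ½ρV²S·CL,max = W: V_stall = √(2W/(ρSCL,max)) = √(2·4454/(1.21·15.9·1.61))
V_stall = √287.6 = 17 m/s

V_stall = 17 m/s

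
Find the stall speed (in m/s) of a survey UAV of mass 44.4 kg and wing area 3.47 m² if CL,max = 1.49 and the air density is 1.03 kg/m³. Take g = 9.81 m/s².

Stall occurs when L = W at CL,max. W = mg = 44.4 × 9.81 = 435.6 N.
From L = ½ρV²S·CL,max = W: V_stall = √(2W/(ρSCL,max)) = √(2·435.6/(1.03·3.47·1.49))
V_stall = √163.6 = 12.8 m/s

V_stall = 12.8 m/s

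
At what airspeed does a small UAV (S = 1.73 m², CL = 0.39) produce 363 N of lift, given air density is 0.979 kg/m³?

v = 33.2 m/s

L = ½ρv²S·CL ⇒ v = √(2L/(ρ·S·CL))
v = √(2 × 363 / (0.979 × 1.73 × 0.39)) = √1099 = 33.2 m/s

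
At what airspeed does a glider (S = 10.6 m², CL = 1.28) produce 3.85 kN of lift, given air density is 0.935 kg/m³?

v = 24.6 m/s

L = ½ρv²S·CL ⇒ v = √(2L/(ρ·S·CL))
v = √(2 × 3850 / (0.935 × 10.6 × 1.28)) = √607 = 24.6 m/s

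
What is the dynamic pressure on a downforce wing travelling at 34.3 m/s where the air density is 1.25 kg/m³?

q = 735 Pa

q = ½ρv² = ½ × 1.25 × 34.3² = 735 Pa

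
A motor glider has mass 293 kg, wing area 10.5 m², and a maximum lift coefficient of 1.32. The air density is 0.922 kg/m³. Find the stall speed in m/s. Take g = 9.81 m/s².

At stall, lift equals weight: L = W = m·g = 293 × 9.81 = 2874 N.
V_stall = √(2W/(ρ·S·CL,max)) = √(2 × 2874 / (0.922 × 10.5 × 1.32))
V_stall = √449.9 = 21.2 m/s

V_stall = 21.2 m/s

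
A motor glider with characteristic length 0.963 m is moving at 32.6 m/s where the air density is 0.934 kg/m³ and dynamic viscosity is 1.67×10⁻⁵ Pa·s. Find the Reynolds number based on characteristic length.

Re = 1.76×10^6

Re = ρ·v·c/μ = 0.934 × 32.6 × 0.963 / (1.67×10⁻⁵) = 1.76×10^6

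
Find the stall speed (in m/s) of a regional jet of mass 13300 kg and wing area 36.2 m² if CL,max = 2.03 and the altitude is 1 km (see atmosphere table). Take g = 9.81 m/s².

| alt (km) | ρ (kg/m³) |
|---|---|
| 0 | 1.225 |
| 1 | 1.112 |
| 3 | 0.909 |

At 1 km, from the table: ρ = 1.112 kg/m³.
Weight W = mg = 13300 × 9.81 = 1.305×10^5 N.
From L = ½ρV²S·CL,max = W: V_stall = √(2W/(ρSCL,max)) = √(2·1.305×10^5/(1.112·36.2·2.03))
V_stall = √3193 = 56.5 m/s

V_stall = 56.5 m/s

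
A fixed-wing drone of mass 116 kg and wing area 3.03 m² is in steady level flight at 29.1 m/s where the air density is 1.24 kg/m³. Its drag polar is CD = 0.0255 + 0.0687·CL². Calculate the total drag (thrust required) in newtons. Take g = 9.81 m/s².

Weight W = mg = 116 × 9.81 = 1138 N; in level flight L = W.
q = ½ρv² = ½ × 1.24 × 29.1² = 525 Pa.
Required CL = L/(qS) = 1138/(525·3.03) = 0.7153.
CD = 0.0255 + 0.0687 × 0.7153² = 0.06065.
D = q·S·CD = 525 × 3.03 × 0.06065 = 96.49 N

D = 96.5 N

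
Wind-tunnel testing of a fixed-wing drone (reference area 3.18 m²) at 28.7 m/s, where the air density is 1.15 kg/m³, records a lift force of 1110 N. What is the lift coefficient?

From L = ½ρv²S·CL, rearranging gives CL = 2L/(ρv²S).
CL = 2 × 1110 / (1.15 × 28.7² × 3.18) = 0.737

CL = 0.737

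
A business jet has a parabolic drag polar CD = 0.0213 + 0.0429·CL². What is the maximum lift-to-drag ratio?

For CD = CD0 + K·CL², (L/D)max occurs at CL* = √(CD0/K) and equals 1/(2√(K·CD0)).
(L/D)max = 1/(2√(0.0429 × 0.0213)) = 1/(2 × 0.03023) = 16.5

(L/D)max = 16.5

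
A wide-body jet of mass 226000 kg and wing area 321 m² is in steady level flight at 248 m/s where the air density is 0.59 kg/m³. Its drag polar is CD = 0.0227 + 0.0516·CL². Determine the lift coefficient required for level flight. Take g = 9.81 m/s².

CL = 0.381

In steady level flight, lift balances weight: W = mg = 226000 × 9.81 = 2.2171×10^6 N.
Dynamic pressure q = 0.5 × 0.59 × 248² = 18140 Pa.
CL = 2W/(ρv²S) = 2×2.2171×10^6/(0.59×248²×321) = 0.3807.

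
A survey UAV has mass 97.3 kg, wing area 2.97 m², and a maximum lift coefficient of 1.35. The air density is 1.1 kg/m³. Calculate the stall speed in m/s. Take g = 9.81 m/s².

Weight W = mg = 97.3 × 9.81 = 954.5 N.
V_stall = √(2W/(ρ·S·CL,max)) = √(2 × 954.5 / (1.1 × 2.97 × 1.35))
V_stall = √432.8 = 20.8 m/s

V_stall = 20.8 m/s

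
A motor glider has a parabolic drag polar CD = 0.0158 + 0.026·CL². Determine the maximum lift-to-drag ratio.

For CD = CD0 + K·CL², (L/D)max occurs at CL* = √(CD0/K) and equals 1/(2√(K·CD0)).
(L/D)max = 1/(2√(0.026 × 0.0158)) = 1/(2 × 0.02027) = 24.7

(L/D)max = 24.7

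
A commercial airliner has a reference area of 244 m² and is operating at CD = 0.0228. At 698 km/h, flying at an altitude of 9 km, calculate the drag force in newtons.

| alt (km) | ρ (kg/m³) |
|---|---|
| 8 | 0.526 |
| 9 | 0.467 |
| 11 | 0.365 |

At 9 km, from the table: ρ = 0.467 kg/m³.
Convert speed: v = 698 km/h ÷ 3.6 = 193.9 m/s.
Dynamic pressure q = ½ρv² = ½ × 0.467 × 193.9² = 8778 Pa.
D = q·S·CD = 8778 × 244 × 0.0228 = 48800 N ≈ 48.8 kN

D = 48800 N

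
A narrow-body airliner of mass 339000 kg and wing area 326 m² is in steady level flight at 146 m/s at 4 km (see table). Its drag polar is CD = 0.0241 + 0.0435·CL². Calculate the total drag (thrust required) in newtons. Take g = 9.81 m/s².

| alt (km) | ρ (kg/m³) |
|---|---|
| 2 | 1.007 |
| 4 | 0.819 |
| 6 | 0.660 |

At 4 km, from the table: ρ = 0.819 kg/m³.
Level flight ⇒ L = W = m·g = 339000 × 9.81 = 3.3256×10^6 N.
q = ½ρv² = ½ × 0.819 × 146² = 8729 Pa.
CL = 2W/(ρv²S) = 2×3.3256×10^6/(0.819×146²×326) = 1.169.
CD = 0.0241 + 0.0435 × 1.169² = 0.08351.
D = q·S·CD = 8729 × 326 × 0.08351 = 2.376×10^5 N

D = 2.38×10^5 N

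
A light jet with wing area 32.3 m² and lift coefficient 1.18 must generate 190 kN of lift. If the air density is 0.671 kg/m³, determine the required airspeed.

v = 122 m/s

L = ½ρv²S·CL ⇒ v = √(2L/(ρ·S·CL))
v = √(2 × 1.9×10^5 / (0.671 × 32.3 × 1.18)) = √14860 = 122 m/s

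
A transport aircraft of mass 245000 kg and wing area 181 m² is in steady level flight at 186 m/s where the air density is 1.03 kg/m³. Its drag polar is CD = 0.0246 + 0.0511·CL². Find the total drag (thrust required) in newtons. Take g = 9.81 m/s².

D = 1.71×10^5 N

Weight W = mg = 245000 × 9.81 = 2.4034×10^6 N; in level flight L = W.
Dynamic pressure q = 0.5 × 1.03 × 186² = 17820 Pa.
CL = W/(q·S) = 2.4034×10^6 / (17820 × 181) = 0.7453.
CD = 0.0246 + 0.0511 × 0.7453² = 0.05298.
D = q·S·CD = 17820 × 181 × 0.05298 = 1.709×10^5 N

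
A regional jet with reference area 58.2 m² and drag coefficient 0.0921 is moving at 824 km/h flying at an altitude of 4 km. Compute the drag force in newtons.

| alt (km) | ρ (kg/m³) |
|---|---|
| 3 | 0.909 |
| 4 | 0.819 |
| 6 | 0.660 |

D = 1.15×10^5 N

At 4 km, from the table: ρ = 0.819 kg/m³.
Convert speed: v = 824 km/h ÷ 3.6 = 228.9 m/s.
D = ½ρv²S·CD = ½ × 0.819 × 228.9² × 58.2 × 0.0921 = 1.15×10^5 N ≈ 115 kN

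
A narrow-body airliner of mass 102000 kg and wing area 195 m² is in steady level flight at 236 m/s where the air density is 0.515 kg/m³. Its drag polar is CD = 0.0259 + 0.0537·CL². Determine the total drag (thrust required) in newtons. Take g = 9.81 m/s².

In steady level flight, lift balances weight: W = mg = 102000 × 9.81 = 1.0006×10^6 N.
Dynamic pressure q = 0.5 × 0.515 × 236² = 14340 Pa.
CL = 2W/(ρv²S) = 2×1.0006×10^6/(0.515×236²×195) = 0.3578.
CD = 0.0259 + 0.0537 × 0.3578² = 0.03277.
D = q·S·CD = 14340 × 195 × 0.03277 = 91660 N

D = 91700 N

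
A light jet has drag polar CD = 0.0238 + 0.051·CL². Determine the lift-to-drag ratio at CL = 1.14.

L/D = 12.7

CD = 0.0238 + 0.051 × 1.14² = 0.09008
L/D = CL/CD = 1.14 / 0.09008 = 12.7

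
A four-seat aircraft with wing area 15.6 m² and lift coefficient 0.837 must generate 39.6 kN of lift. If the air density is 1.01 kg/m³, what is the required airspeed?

v = 77.5 m/s

L = ½ρv²S·CL ⇒ v = √(2L/(ρ·S·CL))
v = √(2 × 39600 / (1.01 × 15.6 × 0.837)) = √6006 = 77.5 m/s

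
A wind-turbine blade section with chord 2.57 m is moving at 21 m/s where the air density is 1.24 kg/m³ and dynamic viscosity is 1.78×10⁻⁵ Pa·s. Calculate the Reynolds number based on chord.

Re = 3.76×10^6

Re = ρ·v·c/μ = 1.24 × 21 × 2.57 / (1.78×10⁻⁵) = 3.76×10^6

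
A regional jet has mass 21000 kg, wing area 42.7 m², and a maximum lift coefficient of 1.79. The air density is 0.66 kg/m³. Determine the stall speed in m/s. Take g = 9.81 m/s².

V_stall = 90.4 m/s

At stall, lift equals weight: L = W = m·g = 21000 × 9.81 = 2.06×10^5 N.
From L = ½ρV²S·CL,max = W: V_stall = √(2W/(ρSCL,max)) = √(2·2.06×10^5/(0.66·42.7·1.79))
V_stall = √8168 = 90.4 m/s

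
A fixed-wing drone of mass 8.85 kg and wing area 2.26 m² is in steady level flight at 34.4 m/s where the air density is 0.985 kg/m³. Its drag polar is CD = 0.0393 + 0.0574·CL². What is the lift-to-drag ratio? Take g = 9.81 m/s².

Weight W = mg = 8.85 × 9.81 = 86.819 N; in level flight L = W.
q = ½ρv² = ½ × 0.985 × 34.4² = 582.8 Pa.
CL = 2W/(ρv²S) = 2×86.819/(0.985×34.4²×2.26) = 0.06591.
CD = 0.0393 + 0.0574 × 0.06591² = 0.03955.
L/D = CL/CD = 0.06591 / 0.03955 = 1.67

L/D = 1.67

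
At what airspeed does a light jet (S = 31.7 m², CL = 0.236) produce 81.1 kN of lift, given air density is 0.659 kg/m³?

v = 181 m/s

L = ½ρv²S·CL ⇒ v = √(2L/(ρ·S·CL))
v = √(2 × 81100 / (0.659 × 31.7 × 0.236)) = √32900 = 181 m/s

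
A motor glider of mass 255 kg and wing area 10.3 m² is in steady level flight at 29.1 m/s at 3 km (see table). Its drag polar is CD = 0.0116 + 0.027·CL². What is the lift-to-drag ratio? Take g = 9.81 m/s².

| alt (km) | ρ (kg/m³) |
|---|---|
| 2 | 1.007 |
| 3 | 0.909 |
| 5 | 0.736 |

L/D = 28.2

At 3 km, from the table: ρ = 0.909 kg/m³.
Level flight ⇒ L = W = m·g = 255 × 9.81 = 2501.6 N.
q = ½ρv² = ½ × 0.909 × 29.1² = 384.9 Pa.
CL = 2W/(ρv²S) = 2×2501.6/(0.909×29.1²×10.3) = 0.631.
CD = 0.0116 + 0.027 × 0.631² = 0.02235.
L/D = CL/CD = 0.631 / 0.02235 = 28.2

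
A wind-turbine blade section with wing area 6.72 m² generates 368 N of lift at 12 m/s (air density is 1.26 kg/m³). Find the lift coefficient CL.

From L = ½ρv²S·CL, rearranging gives CL = 2L/(ρv²S).
CL = 2 × 368 / (1.26 × 12² × 6.72) = 0.604

CL = 0.604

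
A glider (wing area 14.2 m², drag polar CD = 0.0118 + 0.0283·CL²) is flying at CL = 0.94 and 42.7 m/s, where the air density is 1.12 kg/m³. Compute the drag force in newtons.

CD = 0.0118 + 0.0283 × 0.94² = 0.03681
D = ½ρv²S·CD = ½ × 1.12 × 42.7² × 14.2 × 0.03681 = 534 N

D = 534 N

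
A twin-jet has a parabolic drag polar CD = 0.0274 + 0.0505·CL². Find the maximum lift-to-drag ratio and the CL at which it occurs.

(L/D)max = 13.4, at CL = 0.737

For CD = CD0 + K·CL², (L/D)max occurs at CL* = √(CD0/K) and equals 1/(2√(K·CD0)).
(L/D)max = 1/(2√(0.0505 × 0.0274)) = 1/(2 × 0.0372) = 13.4
CL* = √(0.0274/0.0505) = 0.737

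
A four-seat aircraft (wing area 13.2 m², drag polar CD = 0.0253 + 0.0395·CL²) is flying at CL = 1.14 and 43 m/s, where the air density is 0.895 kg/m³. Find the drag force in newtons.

CD = 0.0253 + 0.0395 × 1.14² = 0.07663
D = ½ρv²S·CD = ½ × 0.895 × 43² × 13.2 × 0.07663 = 837 N

D = 837 N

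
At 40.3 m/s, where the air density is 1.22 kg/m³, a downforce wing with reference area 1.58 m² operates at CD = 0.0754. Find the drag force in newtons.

Dynamic pressure q = ½ρv² = ½ × 1.22 × 40.3² = 990.7 Pa.
D = q·S·CD = 990.7 × 1.58 × 0.0754 = 118 N

D = 118 N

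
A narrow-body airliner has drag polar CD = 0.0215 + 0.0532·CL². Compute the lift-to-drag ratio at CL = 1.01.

L/D = 13.3

CD = 0.0215 + 0.0532 × 1.01² = 0.07577
L/D = CL/CD = 1.01 / 0.07577 = 13.3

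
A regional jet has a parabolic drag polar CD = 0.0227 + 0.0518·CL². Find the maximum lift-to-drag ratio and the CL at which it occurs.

For CD = CD0 + K·CL², (L/D)max occurs at CL* = √(CD0/K) and equals 1/(2√(K·CD0)).
(L/D)max = 1/(2√(0.0518 × 0.0227)) = 1/(2 × 0.03429) = 14.6
CL* = √(0.0227/0.0518) = 0.662

(L/D)max = 14.6, at CL = 0.662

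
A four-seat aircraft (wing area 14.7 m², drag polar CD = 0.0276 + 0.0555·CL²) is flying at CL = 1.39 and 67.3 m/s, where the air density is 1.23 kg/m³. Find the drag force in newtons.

D = 5520 N

CD = 0.0276 + 0.0555 × 1.39² = 0.1348
D = ½ρv²S·CD = ½ × 1.23 × 67.3² × 14.7 × 0.1348 = 5520 N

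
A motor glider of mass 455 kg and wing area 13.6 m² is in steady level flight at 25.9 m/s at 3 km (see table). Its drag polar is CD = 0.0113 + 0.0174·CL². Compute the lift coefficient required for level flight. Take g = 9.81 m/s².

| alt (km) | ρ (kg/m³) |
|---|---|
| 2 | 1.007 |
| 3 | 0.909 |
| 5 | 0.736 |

CL = 1.08

At 3 km, from the table: ρ = 0.909 kg/m³.
Weight W = mg = 455 × 9.81 = 4463.6 N; in level flight L = W.
Dynamic pressure q = 0.5 × 0.909 × 25.9² = 304.9 Pa.
CL = 2W/(ρv²S) = 2×4463.6/(0.909×25.9²×13.6) = 1.076.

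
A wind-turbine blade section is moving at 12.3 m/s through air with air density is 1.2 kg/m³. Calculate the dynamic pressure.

q = 90.8 Pa

q = ½ρv² = ½ × 1.2 × 12.3² = 90.8 Pa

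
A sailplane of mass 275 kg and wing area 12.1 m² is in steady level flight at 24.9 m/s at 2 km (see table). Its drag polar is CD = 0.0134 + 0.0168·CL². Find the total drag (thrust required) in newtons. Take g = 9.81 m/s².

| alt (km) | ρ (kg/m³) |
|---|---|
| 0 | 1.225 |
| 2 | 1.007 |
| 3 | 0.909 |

At 2 km, from the table: ρ = 1.007 kg/m³.
Level flight ⇒ L = W = m·g = 275 × 9.81 = 2697.8 N.
Dynamic pressure q = 0.5 × 1.007 × 24.9² = 312.2 Pa.
CL = W/(q·S) = 2697.8 / (312.2 × 12.1) = 0.7142.
CD = 0.0134 + 0.0168 × 0.7142² = 0.02197.
D = q·S·CD = 312.2 × 12.1 × 0.02197 = 82.99 N

D = 83 N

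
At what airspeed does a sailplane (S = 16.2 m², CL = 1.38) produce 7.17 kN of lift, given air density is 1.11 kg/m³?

L = ½ρv²S·CL ⇒ v = √(2L/(ρ·S·CL))
v = √(2 × 7170 / (1.11 × 16.2 × 1.38)) = √577.9 = 24 m/s

v = 24 m/s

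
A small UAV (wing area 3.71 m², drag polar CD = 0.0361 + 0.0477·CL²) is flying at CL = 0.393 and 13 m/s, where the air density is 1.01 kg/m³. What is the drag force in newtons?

D = 13.8 N

CD = 0.0361 + 0.0477 × 0.393² = 0.04347
D = ½ρv²S·CD = ½ × 1.01 × 13² × 3.71 × 0.04347 = 13.8 N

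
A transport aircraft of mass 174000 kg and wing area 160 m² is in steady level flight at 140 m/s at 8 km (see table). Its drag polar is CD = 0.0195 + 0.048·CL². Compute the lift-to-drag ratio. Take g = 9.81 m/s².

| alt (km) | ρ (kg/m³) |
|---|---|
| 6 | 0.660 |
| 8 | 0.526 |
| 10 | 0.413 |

L/D = 9.19

At 8 km, from the table: ρ = 0.526 kg/m³.
Level flight ⇒ L = W = m·g = 174000 × 9.81 = 1.7069×10^6 N.
Dynamic pressure q = 0.5 × 0.526 × 140² = 5155 Pa.
Required CL = L/(qS) = 1.7069×10^6/(5155·160) = 2.07.
CD = 0.0195 + 0.048 × 2.07² = 0.2251.
L/D = CL/CD = 2.07 / 0.2251 = 9.19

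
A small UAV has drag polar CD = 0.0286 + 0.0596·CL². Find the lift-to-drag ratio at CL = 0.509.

L/D = 11.6

CD = 0.0286 + 0.0596 × 0.509² = 0.04404
L/D = CL/CD = 0.509 / 0.04404 = 11.6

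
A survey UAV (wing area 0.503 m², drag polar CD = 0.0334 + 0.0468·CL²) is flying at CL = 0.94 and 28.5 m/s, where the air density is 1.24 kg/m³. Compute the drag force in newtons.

D = 18.9 N

CD = 0.0334 + 0.0468 × 0.94² = 0.07475
D = ½ρv²S·CD = ½ × 1.24 × 28.5² × 0.503 × 0.07475 = 18.9 N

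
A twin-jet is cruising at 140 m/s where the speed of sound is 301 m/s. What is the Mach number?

M = 0.465

M = v/a = 140 / 301 = 0.465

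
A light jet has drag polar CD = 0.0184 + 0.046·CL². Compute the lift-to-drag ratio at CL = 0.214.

CD = 0.0184 + 0.046 × 0.214² = 0.02051
L/D = CL/CD = 0.214 / 0.02051 = 10.4

L/D = 10.4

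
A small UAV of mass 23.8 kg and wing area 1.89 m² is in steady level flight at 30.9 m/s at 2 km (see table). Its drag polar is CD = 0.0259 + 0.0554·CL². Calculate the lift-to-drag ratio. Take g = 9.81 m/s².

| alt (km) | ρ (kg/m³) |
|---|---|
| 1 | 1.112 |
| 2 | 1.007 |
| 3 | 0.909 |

At 2 km, from the table: ρ = 1.007 kg/m³.
Level flight ⇒ L = W = m·g = 23.8 × 9.81 = 233.48 N.
q = ½ρv² = ½ × 1.007 × 30.9² = 480.7 Pa.
Required CL = L/(qS) = 233.48/(480.7·1.89) = 0.257.
CD = 0.0259 + 0.0554 × 0.257² = 0.02956.
L/D = CL/CD = 0.257 / 0.02956 = 8.69

L/D = 8.69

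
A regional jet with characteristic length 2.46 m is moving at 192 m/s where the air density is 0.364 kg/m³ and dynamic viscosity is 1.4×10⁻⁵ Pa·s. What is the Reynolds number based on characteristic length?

Re = 1.23×10^7

Re = ρ·v·c/μ = 0.364 × 192 × 2.46 / (1.4×10⁻⁵) = 1.23×10^7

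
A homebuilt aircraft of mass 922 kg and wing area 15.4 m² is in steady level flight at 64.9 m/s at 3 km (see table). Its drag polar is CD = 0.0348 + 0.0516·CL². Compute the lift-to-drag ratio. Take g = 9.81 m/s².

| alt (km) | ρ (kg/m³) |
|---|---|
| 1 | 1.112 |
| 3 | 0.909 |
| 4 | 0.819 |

At 3 km, from the table: ρ = 0.909 kg/m³.
In steady level flight, lift balances weight: W = mg = 922 × 9.81 = 9044.8 N.
Dynamic pressure q = 0.5 × 0.909 × 64.9² = 1914 Pa.
Required CL = L/(qS) = 9044.8/(1914·15.4) = 0.3068.
CD = 0.0348 + 0.0516 × 0.3068² = 0.03966.
L/D = CL/CD = 0.3068 / 0.03966 = 7.74

L/D = 7.74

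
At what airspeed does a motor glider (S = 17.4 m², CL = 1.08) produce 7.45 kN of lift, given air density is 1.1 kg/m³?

v = 26.8 m/s

L = ½ρv²S·CL ⇒ v = √(2L/(ρ·S·CL))
v = √(2 × 7450 / (1.1 × 17.4 × 1.08)) = √720.8 = 26.8 m/s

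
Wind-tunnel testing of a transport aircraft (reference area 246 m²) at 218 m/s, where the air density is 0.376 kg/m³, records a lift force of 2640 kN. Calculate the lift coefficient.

From L = ½ρv²S·CL, rearranging gives CL = 2L/(ρv²S).
CL = 2 × 2.64×10^6 / (0.376 × 218² × 246) = 1.2

CL = 1.2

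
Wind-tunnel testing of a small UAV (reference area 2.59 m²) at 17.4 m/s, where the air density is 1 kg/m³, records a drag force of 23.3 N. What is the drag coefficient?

From D = ½ρv²S·CD, rearranging gives CD = 2D/(ρv²S).
CD = 2 × 23.3 / (1 × 17.4² × 2.59) = 0.0594

CD = 0.0594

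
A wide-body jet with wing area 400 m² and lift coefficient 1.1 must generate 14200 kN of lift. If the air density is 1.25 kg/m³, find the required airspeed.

v = 227 m/s

L = ½ρv²S·CL ⇒ v = √(2L/(ρ·S·CL))
v = √(2 × 1.42×10^7 / (1.25 × 400 × 1.1)) = √51640 = 227 m/s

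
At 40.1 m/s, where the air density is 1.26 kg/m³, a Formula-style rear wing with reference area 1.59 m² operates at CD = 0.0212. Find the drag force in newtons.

D = 34.1 N

D = ½ρv²S·CD = ½ × 1.26 × 40.1² × 1.59 × 0.0212 = 34.1 N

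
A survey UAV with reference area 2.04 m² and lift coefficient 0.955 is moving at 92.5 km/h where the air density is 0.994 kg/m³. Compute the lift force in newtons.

Convert speed: v = 92.5 km/h ÷ 3.6 = 25.69 m/s.
Dynamic pressure q = ½ρv² = ½ × 0.994 × 25.69² = 328.1 Pa.
L = q·S·CL = 328.1 × 2.04 × 0.955 = 639 N

L = 639 N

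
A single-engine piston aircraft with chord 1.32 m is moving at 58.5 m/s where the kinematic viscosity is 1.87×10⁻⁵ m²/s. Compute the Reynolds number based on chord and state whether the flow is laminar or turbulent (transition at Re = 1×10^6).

Re = v·c/ν = 58.5 × 1.32 / (1.87×10⁻⁵) = 4.13×10^6
Since 4.13×10^6 > 1×10^6, the flow is turbulent.

Re = 4.13×10^6 (turbulent)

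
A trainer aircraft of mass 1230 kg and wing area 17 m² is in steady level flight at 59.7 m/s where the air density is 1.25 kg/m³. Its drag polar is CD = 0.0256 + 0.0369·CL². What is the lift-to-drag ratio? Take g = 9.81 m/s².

Level flight ⇒ L = W = m·g = 1230 × 9.81 = 12066 N.
Dynamic pressure q = 0.5 × 1.25 × 59.7² = 2228 Pa.
Required CL = L/(qS) = 12066/(2228·17) = 0.3186.
CD = 0.0256 + 0.0369 × 0.3186² = 0.02935.
L/D = CL/CD = 0.3186 / 0.02935 = 10.9

L/D = 10.9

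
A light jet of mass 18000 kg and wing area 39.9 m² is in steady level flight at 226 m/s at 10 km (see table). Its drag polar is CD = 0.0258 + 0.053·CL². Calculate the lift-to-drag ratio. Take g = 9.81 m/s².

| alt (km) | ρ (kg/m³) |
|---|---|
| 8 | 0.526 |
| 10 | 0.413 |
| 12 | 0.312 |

L/D = 11.9

At 10 km, from the table: ρ = 0.413 kg/m³.
Level flight ⇒ L = W = m·g = 18000 × 9.81 = 1.7658×10^5 N.
q = ½ρv² = ½ × 0.413 × 226² = 10550 Pa.
CL = 2W/(ρv²S) = 2×1.7658×10^5/(0.413×226²×39.9) = 0.4196.
CD = 0.0258 + 0.053 × 0.4196² = 0.03513.
L/D = CL/CD = 0.4196 / 0.03513 = 11.9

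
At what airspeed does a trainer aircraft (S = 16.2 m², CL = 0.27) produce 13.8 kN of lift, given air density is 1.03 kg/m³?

L = ½ρv²S·CL ⇒ v = √(2L/(ρ·S·CL))
v = √(2 × 13800 / (1.03 × 16.2 × 0.27)) = √6126 = 78.3 m/s

v = 78.3 m/s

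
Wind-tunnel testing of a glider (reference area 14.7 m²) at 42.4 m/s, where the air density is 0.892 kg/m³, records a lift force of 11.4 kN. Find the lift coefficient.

CL = 0.967

From L = ½ρv²S·CL, rearranging gives CL = 2L/(ρv²S).
CL = 2 × 11400 / (0.892 × 42.4² × 14.7) = 0.967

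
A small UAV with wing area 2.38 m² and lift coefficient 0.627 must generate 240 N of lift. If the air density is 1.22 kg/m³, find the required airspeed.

L = ½ρv²S·CL ⇒ v = √(2L/(ρ·S·CL))
v = √(2 × 240 / (1.22 × 2.38 × 0.627)) = √263.7 = 16.2 m/s

v = 16.2 m/s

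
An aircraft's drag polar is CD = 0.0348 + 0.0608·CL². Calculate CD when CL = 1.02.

CD = 0.0981

CD = 0.0348 + 0.0608 × 1.02² = 0.0348 + 0.06326 = 0.0981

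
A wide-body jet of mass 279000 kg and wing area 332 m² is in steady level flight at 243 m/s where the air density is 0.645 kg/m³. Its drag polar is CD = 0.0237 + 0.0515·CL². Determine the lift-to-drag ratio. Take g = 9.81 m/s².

L/D = 13

Weight W = mg = 279000 × 9.81 = 2.737×10^6 N; in level flight L = W.
Dynamic pressure q = 0.5 × 0.645 × 243² = 19040 Pa.
CL = 2W/(ρv²S) = 2×2.737×10^6/(0.645×243²×332) = 0.4329.
CD = 0.0237 + 0.0515 × 0.4329² = 0.03335.
L/D = CL/CD = 0.4329 / 0.03335 = 13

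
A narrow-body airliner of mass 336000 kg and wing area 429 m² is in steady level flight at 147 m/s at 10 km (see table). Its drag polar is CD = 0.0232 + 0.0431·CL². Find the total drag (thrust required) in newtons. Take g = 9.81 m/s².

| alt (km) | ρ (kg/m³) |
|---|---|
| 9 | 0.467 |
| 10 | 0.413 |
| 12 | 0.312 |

D = 2.89×10^5 N

At 10 km, from the table: ρ = 0.413 kg/m³.
Level flight ⇒ L = W = m·g = 336000 × 9.81 = 3.2962×10^6 N.
q = ½ρv² = ½ × 0.413 × 147² = 4462 Pa.
Required CL = L/(qS) = 3.2962×10^6/(4462·429) = 1.722.
CD = 0.0232 + 0.0431 × 1.722² = 0.151.
D = q·S·CD = 4462 × 429 × 0.151 = 2.89×10^5 N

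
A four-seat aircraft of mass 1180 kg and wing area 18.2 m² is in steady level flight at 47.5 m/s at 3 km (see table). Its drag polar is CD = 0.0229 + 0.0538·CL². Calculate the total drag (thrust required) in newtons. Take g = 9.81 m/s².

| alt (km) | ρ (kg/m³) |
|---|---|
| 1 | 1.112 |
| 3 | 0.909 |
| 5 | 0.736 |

At 3 km, from the table: ρ = 0.909 kg/m³.
In steady level flight, lift balances weight: W = mg = 1180 × 9.81 = 11576 N.
Dynamic pressure q = 0.5 × 0.909 × 47.5² = 1025 Pa.
CL = W/(q·S) = 11576 / (1025 × 18.2) = 0.6202.
CD = 0.0229 + 0.0538 × 0.6202² = 0.0436.
D = q·S·CD = 1025 × 18.2 × 0.0436 = 813.7 N

D = 814 N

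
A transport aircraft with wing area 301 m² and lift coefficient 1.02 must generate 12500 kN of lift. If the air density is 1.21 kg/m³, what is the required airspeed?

v = 259 m/s

L = ½ρv²S·CL ⇒ v = √(2L/(ρ·S·CL))
v = √(2 × 1.25×10^7 / (1.21 × 301 × 1.02)) = √67300 = 259 m/s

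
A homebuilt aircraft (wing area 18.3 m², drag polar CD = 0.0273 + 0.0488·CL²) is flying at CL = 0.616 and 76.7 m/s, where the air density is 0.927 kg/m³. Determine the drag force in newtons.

CD = 0.0273 + 0.0488 × 0.616² = 0.04582
D = ½ρv²S·CD = ½ × 0.927 × 76.7² × 18.3 × 0.04582 = 2290 N

D = 2290 N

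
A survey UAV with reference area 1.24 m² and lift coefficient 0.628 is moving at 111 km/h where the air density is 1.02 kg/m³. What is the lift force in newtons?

Convert speed: v = 111 km/h ÷ 3.6 = 30.83 m/s.
L = ½ρv²S·CL = ½ × 1.02 × 30.83² × 1.24 × 0.628 = 378 N

L = 378 N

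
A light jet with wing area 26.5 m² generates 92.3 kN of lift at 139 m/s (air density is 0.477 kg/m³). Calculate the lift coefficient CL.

From L = ½ρv²S·CL, rearranging gives CL = 2L/(ρv²S).
CL = 2 × 92300 / (0.477 × 139² × 26.5) = 0.756

CL = 0.756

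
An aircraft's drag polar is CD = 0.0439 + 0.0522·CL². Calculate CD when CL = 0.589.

CD = 0.062

CD = 0.0439 + 0.0522 × 0.589² = 0.0439 + 0.01811 = 0.062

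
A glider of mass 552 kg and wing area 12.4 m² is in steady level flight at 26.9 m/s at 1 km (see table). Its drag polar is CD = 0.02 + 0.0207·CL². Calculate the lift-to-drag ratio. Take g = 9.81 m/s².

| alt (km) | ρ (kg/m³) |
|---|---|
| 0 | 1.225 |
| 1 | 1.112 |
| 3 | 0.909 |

At 1 km, from the table: ρ = 1.112 kg/m³.
In steady level flight, lift balances weight: W = mg = 552 × 9.81 = 5415.1 N.
Dynamic pressure q = 0.5 × 1.112 × 26.9² = 402.3 Pa.
CL = 2W/(ρv²S) = 2×5415.1/(1.112×26.9²×12.4) = 1.085.
CD = 0.02 + 0.0207 × 1.085² = 0.04439.
L/D = CL/CD = 1.085 / 0.04439 = 24.5

L/D = 24.5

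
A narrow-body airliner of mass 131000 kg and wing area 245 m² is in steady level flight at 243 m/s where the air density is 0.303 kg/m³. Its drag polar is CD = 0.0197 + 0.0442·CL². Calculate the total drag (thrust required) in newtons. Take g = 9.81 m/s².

D = 76500 N

In steady level flight, lift balances weight: W = mg = 131000 × 9.81 = 1.2851×10^6 N.
Dynamic pressure q = 0.5 × 0.303 × 243² = 8946 Pa.
CL = W/(q·S) = 1.2851×10^6 / (8946 × 245) = 0.5863.
CD = 0.0197 + 0.0442 × 0.5863² = 0.0349.
D = q·S·CD = 8946 × 245 × 0.0349 = 76480 N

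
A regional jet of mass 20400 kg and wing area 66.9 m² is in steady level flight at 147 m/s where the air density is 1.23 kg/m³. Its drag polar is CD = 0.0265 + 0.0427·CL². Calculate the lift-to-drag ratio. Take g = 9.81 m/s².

Weight W = mg = 20400 × 9.81 = 2.0012×10^5 N; in level flight L = W.
q = ½ρv² = ½ × 1.23 × 147² = 13290 Pa.
CL = 2W/(ρv²S) = 2×2.0012×10^5/(1.23×147²×66.9) = 0.2251.
CD = 0.0265 + 0.0427 × 0.2251² = 0.02866.
L/D = CL/CD = 0.2251 / 0.02866 = 7.85

L/D = 7.85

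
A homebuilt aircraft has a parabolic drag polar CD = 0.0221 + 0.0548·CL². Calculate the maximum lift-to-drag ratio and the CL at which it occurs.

(L/D)max = 14.4, at CL = 0.635

For CD = CD0 + K·CL², (L/D)max occurs at CL* = √(CD0/K) and equals 1/(2√(K·CD0)).
(L/D)max = 1/(2√(0.0548 × 0.0221)) = 1/(2 × 0.0348) = 14.4
CL* = √(0.0221/0.0548) = 0.635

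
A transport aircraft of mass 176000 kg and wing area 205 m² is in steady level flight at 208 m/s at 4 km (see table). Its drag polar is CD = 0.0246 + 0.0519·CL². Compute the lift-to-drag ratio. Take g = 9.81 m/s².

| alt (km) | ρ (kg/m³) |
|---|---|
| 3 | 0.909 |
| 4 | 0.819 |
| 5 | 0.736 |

At 4 km, from the table: ρ = 0.819 kg/m³.
Weight W = mg = 176000 × 9.81 = 1.7266×10^6 N; in level flight L = W.
Dynamic pressure q = 0.5 × 0.819 × 208² = 17720 Pa.
Required CL = L/(qS) = 1.7266×10^6/(17720·205) = 0.4754.
CD = 0.0246 + 0.0519 × 0.4754² = 0.03633.
L/D = CL/CD = 0.4754 / 0.03633 = 13.1

L/D = 13.1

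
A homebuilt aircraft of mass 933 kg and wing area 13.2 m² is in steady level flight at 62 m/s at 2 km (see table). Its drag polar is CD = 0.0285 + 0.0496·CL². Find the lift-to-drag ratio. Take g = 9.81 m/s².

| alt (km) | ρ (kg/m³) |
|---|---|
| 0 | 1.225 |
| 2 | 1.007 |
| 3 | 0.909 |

At 2 km, from the table: ρ = 1.007 kg/m³.
Level flight ⇒ L = W = m·g = 933 × 9.81 = 9152.7 N.
Dynamic pressure q = 0.5 × 1.007 × 62² = 1935 Pa.
Required CL = L/(qS) = 9152.7/(1935·13.2) = 0.3583.
CD = 0.0285 + 0.0496 × 0.3583² = 0.03487.
L/D = CL/CD = 0.3583 / 0.03487 = 10.3

L/D = 10.3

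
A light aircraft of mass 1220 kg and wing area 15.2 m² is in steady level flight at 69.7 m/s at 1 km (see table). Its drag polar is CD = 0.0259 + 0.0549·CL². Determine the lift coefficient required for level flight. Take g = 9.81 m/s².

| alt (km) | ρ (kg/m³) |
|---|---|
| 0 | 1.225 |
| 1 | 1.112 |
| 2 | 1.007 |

CL = 0.292

At 1 km, from the table: ρ = 1.112 kg/m³.
Weight W = mg = 1220 × 9.81 = 11968 N; in level flight L = W.
Dynamic pressure q = 0.5 × 1.112 × 69.7² = 2701 Pa.
CL = 2W/(ρv²S) = 2×11968/(1.112×69.7²×15.2) = 0.2915.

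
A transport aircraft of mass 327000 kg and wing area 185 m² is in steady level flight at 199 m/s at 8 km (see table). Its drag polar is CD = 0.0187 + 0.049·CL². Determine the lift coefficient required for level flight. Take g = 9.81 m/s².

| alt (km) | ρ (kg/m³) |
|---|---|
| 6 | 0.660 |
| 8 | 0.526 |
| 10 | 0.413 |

CL = 1.66

At 8 km, from the table: ρ = 0.526 kg/m³.
Weight W = mg = 327000 × 9.81 = 3.2079×10^6 N; in level flight L = W.
Dynamic pressure q = 0.5 × 0.526 × 199² = 10420 Pa.
Required CL = L/(qS) = 3.2079×10^6/(10420·185) = 1.665.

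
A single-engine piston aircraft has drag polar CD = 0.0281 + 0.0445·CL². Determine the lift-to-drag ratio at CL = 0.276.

CD = 0.0281 + 0.0445 × 0.276² = 0.03149
L/D = CL/CD = 0.276 / 0.03149 = 8.76

L/D = 8.76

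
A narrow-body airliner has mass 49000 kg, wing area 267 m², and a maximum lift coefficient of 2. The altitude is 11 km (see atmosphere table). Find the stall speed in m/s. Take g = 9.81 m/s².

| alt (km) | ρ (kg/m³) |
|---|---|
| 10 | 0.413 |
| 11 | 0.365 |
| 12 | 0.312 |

At 11 km, from the table: ρ = 0.365 kg/m³.
Weight W = mg = 49000 × 9.81 = 4.807×10^5 N.
From L = ½ρV²S·CL,max = W: V_stall = √(2W/(ρSCL,max)) = √(2·4.807×10^5/(0.365·267·2))
V_stall = √4932 = 70.2 m/s

V_stall = 70.2 m/s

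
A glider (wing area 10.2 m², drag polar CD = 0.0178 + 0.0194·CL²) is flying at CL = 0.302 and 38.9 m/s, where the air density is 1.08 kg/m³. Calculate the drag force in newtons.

CD = 0.0178 + 0.0194 × 0.302² = 0.01957
D = ½ρv²S·CD = ½ × 1.08 × 38.9² × 10.2 × 0.01957 = 163 N

D = 163 N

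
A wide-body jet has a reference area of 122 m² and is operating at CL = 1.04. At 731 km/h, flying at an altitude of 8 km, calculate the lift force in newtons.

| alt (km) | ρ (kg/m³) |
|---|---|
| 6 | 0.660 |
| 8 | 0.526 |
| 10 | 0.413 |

At 8 km, from the table: ρ = 0.526 kg/m³.
Convert speed: v = 731 km/h ÷ 3.6 = 203.1 m/s.
L = ½ρv²S·CL = ½ × 0.526 × 203.1² × 122 × 1.04 = 1.38×10^6 N ≈ 1380 kN

L = 1.38×10^6 N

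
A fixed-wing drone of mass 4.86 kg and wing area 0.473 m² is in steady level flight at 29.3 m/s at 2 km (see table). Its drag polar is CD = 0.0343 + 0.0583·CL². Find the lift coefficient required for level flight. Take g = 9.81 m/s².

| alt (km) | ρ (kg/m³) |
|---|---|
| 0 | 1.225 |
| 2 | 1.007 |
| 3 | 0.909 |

At 2 km, from the table: ρ = 1.007 kg/m³.
In steady level flight, lift balances weight: W = mg = 4.86 × 9.81 = 47.677 N.
Dynamic pressure q = 0.5 × 1.007 × 29.3² = 432.2 Pa.
Required CL = L/(qS) = 47.677/(432.2·0.473) = 0.2332.

CL = 0.233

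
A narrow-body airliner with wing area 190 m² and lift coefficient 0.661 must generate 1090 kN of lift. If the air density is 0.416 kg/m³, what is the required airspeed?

v = 204 m/s

L = ½ρv²S·CL ⇒ v = √(2L/(ρ·S·CL))
v = √(2 × 1.09×10^6 / (0.416 × 190 × 0.661)) = √41730 = 204 m/s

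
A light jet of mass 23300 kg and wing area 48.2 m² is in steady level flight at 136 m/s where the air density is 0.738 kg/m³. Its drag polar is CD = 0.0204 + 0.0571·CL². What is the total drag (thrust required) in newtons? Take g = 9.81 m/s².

In steady level flight, lift balances weight: W = mg = 23300 × 9.81 = 2.2857×10^5 N.
Dynamic pressure q = 0.5 × 0.738 × 136² = 6825 Pa.
CL = 2W/(ρv²S) = 2×2.2857×10^5/(0.738×136²×48.2) = 0.6948.
CD = 0.0204 + 0.0571 × 0.6948² = 0.04797.
D = q·S·CD = 6825 × 48.2 × 0.04797 = 15780 N

D = 15800 N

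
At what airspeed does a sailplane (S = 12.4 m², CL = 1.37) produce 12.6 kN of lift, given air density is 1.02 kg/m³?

L = ½ρv²S·CL ⇒ v = √(2L/(ρ·S·CL))
v = √(2 × 12600 / (1.02 × 12.4 × 1.37)) = √1454 = 38.1 m/s

v = 38.1 m/s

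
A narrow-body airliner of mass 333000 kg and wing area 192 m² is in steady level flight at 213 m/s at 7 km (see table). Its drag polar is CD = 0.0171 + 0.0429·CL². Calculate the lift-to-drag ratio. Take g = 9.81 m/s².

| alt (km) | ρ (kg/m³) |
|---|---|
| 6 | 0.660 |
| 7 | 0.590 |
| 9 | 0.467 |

L/D = 14.7

At 7 km, from the table: ρ = 0.590 kg/m³.
Level flight ⇒ L = W = m·g = 333000 × 9.81 = 3.2667×10^6 N.
Dynamic pressure q = 0.5 × 0.59 × 213² = 13380 Pa.
CL = 2W/(ρv²S) = 2×3.2667×10^6/(0.59×213²×192) = 1.271.
CD = 0.0171 + 0.0429 × 1.271² = 0.08643.
L/D = CL/CD = 1.271 / 0.08643 = 14.7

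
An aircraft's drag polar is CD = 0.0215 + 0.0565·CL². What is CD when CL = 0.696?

CD = 0.0489

CD = 0.0215 + 0.0565 × 0.696² = 0.0215 + 0.02737 = 0.0489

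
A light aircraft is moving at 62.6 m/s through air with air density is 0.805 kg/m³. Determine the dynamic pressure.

q = 1580 Pa

q = ½ρv² = ½ × 0.805 × 62.6² = 1580 Pa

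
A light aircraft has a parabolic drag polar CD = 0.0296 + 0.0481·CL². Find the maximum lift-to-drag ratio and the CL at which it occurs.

(L/D)max = 13.3, at CL = 0.784

For CD = CD0 + K·CL², (L/D)max occurs at CL* = √(CD0/K) and equals 1/(2√(K·CD0)).
(L/D)max = 1/(2√(0.0481 × 0.0296)) = 1/(2 × 0.03773) = 13.3
CL* = √(0.0296/0.0481) = 0.784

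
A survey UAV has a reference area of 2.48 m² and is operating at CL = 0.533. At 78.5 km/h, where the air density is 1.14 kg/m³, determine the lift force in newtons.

Convert speed: v = 78.5 km/h ÷ 3.6 = 21.81 m/s.
Dynamic pressure q = ½ρv² = ½ × 1.14 × 21.81² = 271 Pa.
L = q·S·CL = 271 × 2.48 × 0.533 = 358 N

L = 358 N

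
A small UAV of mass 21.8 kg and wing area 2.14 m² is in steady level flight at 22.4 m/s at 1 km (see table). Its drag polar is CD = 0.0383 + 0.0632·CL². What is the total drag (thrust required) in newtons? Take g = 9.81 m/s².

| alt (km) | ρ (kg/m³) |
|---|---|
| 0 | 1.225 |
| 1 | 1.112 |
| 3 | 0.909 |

At 1 km, from the table: ρ = 1.112 kg/m³.
Weight W = mg = 21.8 × 9.81 = 213.86 N; in level flight L = W.
Dynamic pressure q = 0.5 × 1.112 × 22.4² = 279 Pa.
CL = W/(q·S) = 213.86 / (279 × 2.14) = 0.3582.
CD = 0.0383 + 0.0632 × 0.3582² = 0.04641.
D = q·S·CD = 279 × 2.14 × 0.04641 = 27.71 N

D = 27.7 N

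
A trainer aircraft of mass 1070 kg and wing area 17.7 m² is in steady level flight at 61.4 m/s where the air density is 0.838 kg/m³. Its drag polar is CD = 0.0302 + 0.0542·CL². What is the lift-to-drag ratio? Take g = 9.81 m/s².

Level flight ⇒ L = W = m·g = 1070 × 9.81 = 10497 N.
Dynamic pressure q = 0.5 × 0.838 × 61.4² = 1580 Pa.
CL = W/(q·S) = 10497 / (1580 × 17.7) = 0.3754.
CD = 0.0302 + 0.0542 × 0.3754² = 0.03784.
L/D = CL/CD = 0.3754 / 0.03784 = 9.92

L/D = 9.92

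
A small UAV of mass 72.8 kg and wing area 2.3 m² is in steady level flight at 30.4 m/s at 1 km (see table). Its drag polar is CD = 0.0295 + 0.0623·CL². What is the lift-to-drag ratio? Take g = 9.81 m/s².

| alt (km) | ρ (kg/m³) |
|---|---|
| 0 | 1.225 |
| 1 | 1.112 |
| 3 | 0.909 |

At 1 km, from the table: ρ = 1.112 kg/m³.
In steady level flight, lift balances weight: W = mg = 72.8 × 9.81 = 714.17 N.
Dynamic pressure q = 0.5 × 1.112 × 30.4² = 513.8 Pa.
CL = 2W/(ρv²S) = 2×714.17/(1.112×30.4²×2.3) = 0.6043.
CD = 0.0295 + 0.0623 × 0.6043² = 0.05225.
L/D = CL/CD = 0.6043 / 0.05225 = 11.6

L/D = 11.6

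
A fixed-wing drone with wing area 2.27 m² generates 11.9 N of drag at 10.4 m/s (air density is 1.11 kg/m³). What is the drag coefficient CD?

From D = ½ρv²S·CD, rearranging gives CD = 2D/(ρv²S).
CD = 2 × 11.9 / (1.11 × 10.4² × 2.27) = 0.0873

CD = 0.0873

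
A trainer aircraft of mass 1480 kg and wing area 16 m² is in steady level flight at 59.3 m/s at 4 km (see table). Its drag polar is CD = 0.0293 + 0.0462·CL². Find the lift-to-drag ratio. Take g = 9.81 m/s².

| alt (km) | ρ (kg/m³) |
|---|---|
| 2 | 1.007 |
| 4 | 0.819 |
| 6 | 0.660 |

L/D = 13.2

At 4 km, from the table: ρ = 0.819 kg/m³.
Level flight ⇒ L = W = m·g = 1480 × 9.81 = 14519 N.
q = ½ρv² = ½ × 0.819 × 59.3² = 1440 Pa.
CL = W/(q·S) = 14519 / (1440 × 16) = 0.6302.
CD = 0.0293 + 0.0462 × 0.6302² = 0.04765.
L/D = CL/CD = 0.6302 / 0.04765 = 13.2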